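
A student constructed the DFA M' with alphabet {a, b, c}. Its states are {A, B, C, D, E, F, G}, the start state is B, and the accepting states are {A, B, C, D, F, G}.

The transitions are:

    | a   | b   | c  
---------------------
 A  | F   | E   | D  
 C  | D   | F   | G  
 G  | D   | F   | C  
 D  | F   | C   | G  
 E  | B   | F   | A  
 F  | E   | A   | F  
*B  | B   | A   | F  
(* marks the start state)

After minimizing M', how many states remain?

6

All states are reachable from the start state.
P0 = {A,B,C,D,F,G} | {E}.
On input a, block {A,B,C,D,F,G} splits into {A,B,C,D,G} and {F}.
On input a, block {A,B,C,D,G} splits into {B,C,G} and {A,D}.
Refine {B,C,G} on symbol a: members go to different blocks, giving {C,G} and {B}.
Split {A,D} by δ(·,b) → {A} and {D}.
The partition is now stable with 6 blocks: {C,G} | {E} | {F} | {A} | {B} | {D}.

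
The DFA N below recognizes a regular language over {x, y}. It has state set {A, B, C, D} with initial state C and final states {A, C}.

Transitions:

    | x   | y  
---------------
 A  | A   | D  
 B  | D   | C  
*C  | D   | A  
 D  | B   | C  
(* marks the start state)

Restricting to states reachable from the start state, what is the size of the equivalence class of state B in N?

All states are reachable from the start state.
P0 = {A,C} | {B,D}.
Split {A,C} by δ(·,x) → {A} and {C}.
The partition is now stable with 3 blocks: {A} | {B,D} | {C}.
State B belongs to the block {B,D}, which has 2 states.

2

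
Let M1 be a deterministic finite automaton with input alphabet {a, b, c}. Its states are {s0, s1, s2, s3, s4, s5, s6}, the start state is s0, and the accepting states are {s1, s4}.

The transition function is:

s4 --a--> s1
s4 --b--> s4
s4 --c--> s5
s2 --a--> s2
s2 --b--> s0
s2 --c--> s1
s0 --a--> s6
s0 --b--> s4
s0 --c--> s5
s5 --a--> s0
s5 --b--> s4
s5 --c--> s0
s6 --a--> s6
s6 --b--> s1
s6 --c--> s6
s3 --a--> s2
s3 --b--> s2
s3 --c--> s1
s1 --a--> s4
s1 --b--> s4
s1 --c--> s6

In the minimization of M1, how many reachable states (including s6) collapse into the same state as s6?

First remove the unreachable states {s2,s3}; 5 states remain.
Start with accepting vs non-accepting: {s1,s4} | {s0,s5,s6}.
Stable partition: {s1,s4} | {s0,s5,s6} — 2 equivalence classes.
State s6 belongs to the block {s0,s5,s6}, which has 3 states.

3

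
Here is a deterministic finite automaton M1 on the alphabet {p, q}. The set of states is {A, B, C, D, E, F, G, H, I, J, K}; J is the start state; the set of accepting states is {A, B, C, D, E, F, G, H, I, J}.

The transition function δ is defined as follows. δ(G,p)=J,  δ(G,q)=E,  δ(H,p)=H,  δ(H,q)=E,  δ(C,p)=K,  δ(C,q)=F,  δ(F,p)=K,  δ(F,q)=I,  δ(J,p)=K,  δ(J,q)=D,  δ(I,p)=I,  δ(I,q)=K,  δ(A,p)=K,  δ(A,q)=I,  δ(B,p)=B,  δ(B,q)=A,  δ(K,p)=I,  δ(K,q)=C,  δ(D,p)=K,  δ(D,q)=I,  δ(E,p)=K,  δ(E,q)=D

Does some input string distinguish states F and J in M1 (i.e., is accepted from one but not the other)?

Yes

Reachable states from the start: {C,D,F,I,J,K}. Unreachable: {A,B,E,G,H} — drop them.
Start with accepting vs non-accepting: {C,D,F,I,J} | {K}.
Split {C,D,F,I,J} by δ(·,p) → {C,D,F,J} and {I}.
Split {C,D,F,J} by δ(·,q) → {C,J} and {D,F}.
Stable partition: {C,J} | {K} | {I} | {D,F} — 4 equivalence classes.
F and J end up in different blocks, so they are distinguishable. For instance, the string 'qp' is accepted from only F.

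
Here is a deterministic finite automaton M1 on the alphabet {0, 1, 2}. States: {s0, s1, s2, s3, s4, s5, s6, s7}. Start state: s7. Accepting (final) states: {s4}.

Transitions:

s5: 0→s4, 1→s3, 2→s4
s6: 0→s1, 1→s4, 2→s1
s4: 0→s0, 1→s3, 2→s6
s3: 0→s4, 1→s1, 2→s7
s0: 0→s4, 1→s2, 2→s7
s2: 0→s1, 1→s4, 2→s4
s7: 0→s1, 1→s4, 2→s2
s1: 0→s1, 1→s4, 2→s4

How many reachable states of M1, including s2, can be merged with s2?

First remove the unreachable states {s5}; 7 states remain.
Start with accepting vs non-accepting: {s4} | {s0,s1,s2,s3,s6,s7}.
Refine {s0,s1,s2,s3,s6,s7} on symbol 0: members go to different blocks, giving {s1,s2,s6,s7} and {s0,s3}.
Split {s1,s2,s6,s7} by δ(·,2) → {s1,s2} and {s6,s7}.
Stable partition: {s4} | {s1,s2} | {s0,s3} | {s6,s7} — 4 equivalence classes.
The equivalence class containing s2 is {s1,s2}, of size 2.

2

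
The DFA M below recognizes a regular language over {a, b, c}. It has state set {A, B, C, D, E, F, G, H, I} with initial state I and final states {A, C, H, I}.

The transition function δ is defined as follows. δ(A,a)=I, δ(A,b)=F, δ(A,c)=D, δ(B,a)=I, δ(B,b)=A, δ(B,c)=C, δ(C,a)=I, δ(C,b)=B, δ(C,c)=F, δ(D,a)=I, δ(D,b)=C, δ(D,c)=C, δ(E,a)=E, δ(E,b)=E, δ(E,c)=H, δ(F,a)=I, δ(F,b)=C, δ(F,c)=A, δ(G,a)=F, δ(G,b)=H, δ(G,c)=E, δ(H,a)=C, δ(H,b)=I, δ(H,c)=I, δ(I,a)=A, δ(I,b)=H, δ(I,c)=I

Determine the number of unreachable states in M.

BFS from I reaches {A, B, C, D, F, H, I}; the 2 state(s) E, G are never visited.

2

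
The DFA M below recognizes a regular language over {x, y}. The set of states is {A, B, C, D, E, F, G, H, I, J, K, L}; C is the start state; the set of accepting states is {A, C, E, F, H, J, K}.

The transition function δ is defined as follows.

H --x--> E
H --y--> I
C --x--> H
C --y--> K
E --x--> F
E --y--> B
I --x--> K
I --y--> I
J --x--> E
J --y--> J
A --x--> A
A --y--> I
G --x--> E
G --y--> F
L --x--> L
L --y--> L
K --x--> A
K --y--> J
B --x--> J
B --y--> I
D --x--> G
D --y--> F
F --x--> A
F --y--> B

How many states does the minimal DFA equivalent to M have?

States {D,G,L} cannot be reached from the start state, so discard them.
Initial partition by acceptance: {A,C,E,F,H,J,K} | {B,I}.
On input y, block {A,C,E,F,H,J,K} splits into {A,E,F,H} and {C,J,K}.
Stable partition: {A,E,F,H} | {B,I} | {C,J,K} — 3 equivalence classes.

3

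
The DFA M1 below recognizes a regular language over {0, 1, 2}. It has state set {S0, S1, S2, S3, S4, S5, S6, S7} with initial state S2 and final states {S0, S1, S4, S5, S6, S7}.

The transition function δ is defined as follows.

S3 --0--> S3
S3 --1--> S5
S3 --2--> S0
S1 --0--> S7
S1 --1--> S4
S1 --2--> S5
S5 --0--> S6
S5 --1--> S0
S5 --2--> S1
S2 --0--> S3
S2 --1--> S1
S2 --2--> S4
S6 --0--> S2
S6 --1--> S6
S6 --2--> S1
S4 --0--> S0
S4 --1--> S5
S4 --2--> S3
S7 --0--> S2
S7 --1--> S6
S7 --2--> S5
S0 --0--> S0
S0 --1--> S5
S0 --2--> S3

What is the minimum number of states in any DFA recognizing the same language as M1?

Every state is reachable, so we keep all 8.
P0 = {S0,S1,S4,S5,S6,S7} | {S2,S3}.
Refine {S0,S1,S4,S5,S6,S7} on symbol 0: members go to different blocks, giving {S0,S1,S4,S5} and {S6,S7}.
Refine {S0,S1,S4,S5} on symbol 0: members go to different blocks, giving {S0,S4} and {S1,S5}.
No further refinement is possible. Final partition (4 blocks): {S0,S4} | {S2,S3} | {S6,S7} | {S1,S5}.

4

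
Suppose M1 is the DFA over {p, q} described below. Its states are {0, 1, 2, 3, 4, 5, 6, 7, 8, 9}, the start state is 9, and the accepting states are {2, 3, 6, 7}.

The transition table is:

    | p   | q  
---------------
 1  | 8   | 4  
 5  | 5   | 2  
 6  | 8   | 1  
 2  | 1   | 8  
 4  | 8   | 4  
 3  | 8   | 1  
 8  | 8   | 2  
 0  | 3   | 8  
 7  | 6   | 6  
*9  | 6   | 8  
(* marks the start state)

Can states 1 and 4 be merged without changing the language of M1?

Yes

Reachable states from the start: {1,2,4,6,8,9}. Unreachable: {0,3,5,7} — drop them.
Initial partition by acceptance: {2,6} | {1,4,8,9}.
On input p, block {1,4,8,9} splits into {1,4,8} and {9}.
Refine {1,4,8} on symbol q: members go to different blocks, giving {1,4} and {8}.
On input p, block {2,6} splits into {2} and {6}.
The partition is now stable with 5 blocks: {2} | {1,4} | {9} | {8} | {6}.
1 and 4 lie in the same block of the stable partition, so they are equivalent — no string distinguishes them.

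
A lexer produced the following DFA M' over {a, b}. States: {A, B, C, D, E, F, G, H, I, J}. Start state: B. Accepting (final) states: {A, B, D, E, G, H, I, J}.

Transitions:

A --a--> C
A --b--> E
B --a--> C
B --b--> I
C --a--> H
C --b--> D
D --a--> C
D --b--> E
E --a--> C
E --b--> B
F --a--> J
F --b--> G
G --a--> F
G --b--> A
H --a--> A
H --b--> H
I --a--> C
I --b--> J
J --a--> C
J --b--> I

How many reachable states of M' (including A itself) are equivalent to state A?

6

States {F,G} cannot be reached from the start state, so discard them.
Initial partition by acceptance: {A,B,D,E,H,I,J} | {C}.
Split {A,B,D,E,H,I,J} by δ(·,a) → {A,B,D,E,I,J} and {H}.
Stable partition: {A,B,D,E,I,J} | {C} | {H} — 3 equivalence classes.
State A belongs to the block {A,B,D,E,I,J}, which has 6 states.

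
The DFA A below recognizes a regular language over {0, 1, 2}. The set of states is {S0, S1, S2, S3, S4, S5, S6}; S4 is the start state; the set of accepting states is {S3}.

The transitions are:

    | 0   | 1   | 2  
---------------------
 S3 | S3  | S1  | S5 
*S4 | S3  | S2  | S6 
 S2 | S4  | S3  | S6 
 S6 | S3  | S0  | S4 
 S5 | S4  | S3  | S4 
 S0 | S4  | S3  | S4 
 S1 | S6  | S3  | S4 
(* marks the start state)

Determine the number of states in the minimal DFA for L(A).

P0 = {S3} | {S0,S1,S2,S4,S5,S6}.
On input 0, block {S0,S1,S2,S4,S5,S6} splits into {S0,S1,S2,S5} and {S4,S6}.
No further refinement is possible. Final partition (3 blocks): {S3} | {S0,S1,S2,S5} | {S4,S6}.

3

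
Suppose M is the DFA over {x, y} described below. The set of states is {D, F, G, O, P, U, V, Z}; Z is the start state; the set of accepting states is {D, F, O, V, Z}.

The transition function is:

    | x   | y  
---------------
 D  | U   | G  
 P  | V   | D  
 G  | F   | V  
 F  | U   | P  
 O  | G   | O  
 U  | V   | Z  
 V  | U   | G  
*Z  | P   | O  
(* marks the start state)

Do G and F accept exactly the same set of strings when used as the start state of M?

No

Start with accepting vs non-accepting: {D,F,O,V,Z} | {G,P,U}.
Split {D,F,O,V,Z} by δ(·,y) → {D,F,V} and {O,Z}.
Split {G,P,U} by δ(·,y) → {G,P} and {U}.
No further refinement is possible. Final partition (4 blocks): {D,F,V} | {G,P} | {O,Z} | {U}.
G and F end up in different blocks, so they are distinguishable. For instance, the string 'ε' is accepted from only F.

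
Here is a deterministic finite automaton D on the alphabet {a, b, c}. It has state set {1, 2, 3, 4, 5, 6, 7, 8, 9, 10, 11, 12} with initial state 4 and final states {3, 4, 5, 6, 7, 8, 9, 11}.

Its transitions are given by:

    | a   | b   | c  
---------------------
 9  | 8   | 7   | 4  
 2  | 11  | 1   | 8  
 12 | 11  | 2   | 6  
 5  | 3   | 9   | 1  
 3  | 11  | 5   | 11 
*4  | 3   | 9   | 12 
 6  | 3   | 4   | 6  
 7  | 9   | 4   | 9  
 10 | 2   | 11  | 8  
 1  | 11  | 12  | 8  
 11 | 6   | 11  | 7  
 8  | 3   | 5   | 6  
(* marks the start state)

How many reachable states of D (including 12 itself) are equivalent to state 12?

3

Reachable states from the start: {1,2,3,4,5,6,7,8,9,11,12}. Unreachable: {10} — drop them.
Initial partition by acceptance: {3,4,5,6,7,8,9,11} | {1,2,12}.
On input c, block {3,4,5,6,7,8,9,11} splits into {3,6,7,8,9,11} and {4,5}.
On input b, block {3,6,7,8,9,11} splits into {3,6,7,8} and {9,11}.
Split {3,6,7,8} by δ(·,a) → {3,7} and {6,8}.
On input b, block {9,11} splits into {9} and {11}.
On input a, block {3,7} splits into {3} and {7}.
The partition is now stable with 7 blocks: {3} | {1,2,12} | {4,5} | {9} | {6,8} | {11} | {7}.
The equivalence class containing 12 is {1,2,12}, of size 3.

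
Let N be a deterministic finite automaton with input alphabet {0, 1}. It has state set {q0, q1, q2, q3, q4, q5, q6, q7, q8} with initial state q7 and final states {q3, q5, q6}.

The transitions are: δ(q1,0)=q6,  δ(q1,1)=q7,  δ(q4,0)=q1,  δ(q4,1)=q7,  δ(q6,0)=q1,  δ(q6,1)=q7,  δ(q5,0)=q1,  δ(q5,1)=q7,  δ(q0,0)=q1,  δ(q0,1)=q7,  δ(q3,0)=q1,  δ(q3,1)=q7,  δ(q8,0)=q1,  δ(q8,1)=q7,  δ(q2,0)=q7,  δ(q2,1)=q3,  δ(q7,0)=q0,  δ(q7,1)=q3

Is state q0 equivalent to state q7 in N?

No

Reachable states from the start: {q0,q1,q3,q6,q7}. Unreachable: {q2,q4,q5,q8} — drop them.
Start with accepting vs non-accepting: {q3,q6} | {q0,q1,q7}.
Refine {q0,q1,q7} on symbol 0: members go to different blocks, giving {q0,q7} and {q1}.
Split {q0,q7} by δ(·,0) → {q0} and {q7}.
No further refinement is possible. Final partition (4 blocks): {q3,q6} | {q0} | {q1} | {q7}.
q0 and q7 end up in different blocks, so they are distinguishable. For instance, the string '1' is accepted from only q7.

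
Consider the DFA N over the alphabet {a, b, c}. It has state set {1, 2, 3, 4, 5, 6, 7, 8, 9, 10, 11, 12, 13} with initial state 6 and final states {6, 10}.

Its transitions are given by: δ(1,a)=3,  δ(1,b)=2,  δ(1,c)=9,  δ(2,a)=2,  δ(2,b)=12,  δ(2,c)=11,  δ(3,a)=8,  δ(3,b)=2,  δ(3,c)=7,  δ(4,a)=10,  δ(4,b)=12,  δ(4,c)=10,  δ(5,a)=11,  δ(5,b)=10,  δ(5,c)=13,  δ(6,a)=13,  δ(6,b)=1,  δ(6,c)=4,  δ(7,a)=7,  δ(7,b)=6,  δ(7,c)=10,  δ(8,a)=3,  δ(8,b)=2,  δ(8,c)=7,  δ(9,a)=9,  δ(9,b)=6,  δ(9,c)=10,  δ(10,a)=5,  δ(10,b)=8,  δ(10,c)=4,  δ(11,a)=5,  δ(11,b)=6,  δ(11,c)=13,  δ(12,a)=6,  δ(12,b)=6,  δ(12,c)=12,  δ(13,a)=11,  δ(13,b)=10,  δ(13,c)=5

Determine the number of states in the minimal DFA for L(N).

All states are reachable from the start state.
P0 = {6,10} | {1,2,3,4,5,7,8,9,11,12,13}.
Refine {1,2,3,4,5,7,8,9,11,12,13} on symbol a: members go to different blocks, giving {1,2,3,5,7,8,9,11,13} and {4,12}.
On input b, block {1,2,3,5,7,8,9,11,13} splits into {5,7,9,11,13} and {1,3,8} and {2}.
Split {5,7,9,11,13} by δ(·,c) → {5,11,13} and {7,9}.
Refine {4,12} on symbol b: members go to different blocks, giving {4} and {12}.
Stable partition: {6,10} | {5,11,13} | {4} | {1,3,8} | {2} | {7,9} | {12} — 7 equivalence classes.

7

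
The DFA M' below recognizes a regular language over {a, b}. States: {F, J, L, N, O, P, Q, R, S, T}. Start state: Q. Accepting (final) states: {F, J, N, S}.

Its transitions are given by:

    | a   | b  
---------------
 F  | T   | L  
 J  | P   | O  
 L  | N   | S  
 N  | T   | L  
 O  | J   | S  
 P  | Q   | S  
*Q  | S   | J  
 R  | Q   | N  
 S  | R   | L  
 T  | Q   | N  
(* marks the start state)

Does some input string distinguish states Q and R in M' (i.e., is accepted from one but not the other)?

States {F} cannot be reached from the start state, so discard them.
P0 = {J,N,S} | {L,O,P,Q,R,T}.
Refine {L,O,P,Q,R,T} on symbol a: members go to different blocks, giving {L,O,Q} and {P,R,T}.
The partition is now stable with 3 blocks: {J,N,S} | {L,O,Q} | {P,R,T}.
Q and R end up in different blocks, so they are distinguishable. For instance, the string 'a' is accepted from only Q.

Yes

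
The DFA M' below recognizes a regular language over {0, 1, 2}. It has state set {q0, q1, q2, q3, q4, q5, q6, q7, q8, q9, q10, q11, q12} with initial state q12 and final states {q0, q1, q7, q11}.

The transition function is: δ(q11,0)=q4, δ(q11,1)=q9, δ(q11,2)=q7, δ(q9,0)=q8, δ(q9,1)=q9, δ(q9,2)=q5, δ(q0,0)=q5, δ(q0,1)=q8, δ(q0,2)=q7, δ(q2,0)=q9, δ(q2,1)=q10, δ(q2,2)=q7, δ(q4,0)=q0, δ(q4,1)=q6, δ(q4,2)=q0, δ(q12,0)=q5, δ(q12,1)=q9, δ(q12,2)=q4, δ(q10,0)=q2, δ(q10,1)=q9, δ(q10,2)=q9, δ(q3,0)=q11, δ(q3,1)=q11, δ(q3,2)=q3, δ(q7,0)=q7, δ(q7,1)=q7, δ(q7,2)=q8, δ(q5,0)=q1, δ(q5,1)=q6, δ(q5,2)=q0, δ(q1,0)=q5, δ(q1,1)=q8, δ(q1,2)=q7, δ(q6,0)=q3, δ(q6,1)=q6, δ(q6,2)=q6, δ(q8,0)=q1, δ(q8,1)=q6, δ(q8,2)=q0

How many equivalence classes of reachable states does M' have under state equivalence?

Reachable states from the start: {q0,q1,q3,q4,q5,q6,q7,q8,q9,q11,q12}. Unreachable: {q2,q10} — drop them.
P0 = {q0,q1,q7,q11} | {q3,q4,q5,q6,q8,q9,q12}.
Split {q0,q1,q7,q11} by δ(·,0) → {q0,q1,q11} and {q7}.
Split {q3,q4,q5,q6,q8,q9,q12} by δ(·,0) → {q3,q4,q5,q8} and {q6,q9,q12}.
Refine {q0,q1,q11} on symbol 1: members go to different blocks, giving {q0,q1} and {q11}.
Refine {q3,q4,q5,q8} on symbol 0: members go to different blocks, giving {q4,q5,q8} and {q3}.
Refine {q6,q9,q12} on symbol 0: members go to different blocks, giving {q9,q12} and {q6}.
No further refinement is possible. Final partition (7 blocks): {q0,q1} | {q4,q5,q8} | {q7} | {q9,q12} | {q11} | {q3} | {q6}.

7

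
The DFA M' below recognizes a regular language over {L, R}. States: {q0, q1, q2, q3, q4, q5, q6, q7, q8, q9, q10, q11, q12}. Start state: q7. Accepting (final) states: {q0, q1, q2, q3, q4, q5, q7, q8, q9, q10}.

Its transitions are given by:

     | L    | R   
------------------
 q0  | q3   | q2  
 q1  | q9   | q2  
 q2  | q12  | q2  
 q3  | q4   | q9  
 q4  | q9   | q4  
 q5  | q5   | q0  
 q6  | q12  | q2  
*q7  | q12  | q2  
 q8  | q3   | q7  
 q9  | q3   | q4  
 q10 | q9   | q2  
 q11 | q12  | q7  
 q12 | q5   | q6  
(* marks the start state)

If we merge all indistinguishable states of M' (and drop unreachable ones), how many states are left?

6

Reachable states from the start: {q0,q2,q3,q4,q5,q6,q7,q9,q12}. Unreachable: {q1,q8,q10,q11} — drop them.
P0 = {q0,q2,q3,q4,q5,q7,q9} | {q6,q12}.
Refine {q0,q2,q3,q4,q5,q7,q9} on symbol L: members go to different blocks, giving {q0,q3,q4,q5,q9} and {q2,q7}.
On input R, block {q0,q3,q4,q5,q9} splits into {q3,q4,q5,q9} and {q0}.
Refine {q3,q4,q5,q9} on symbol R: members go to different blocks, giving {q3,q4,q9} and {q5}.
On input L, block {q6,q12} splits into {q6} and {q12}.
No further refinement is possible. Final partition (6 blocks): {q3,q4,q9} | {q6} | {q2,q7} | {q0} | {q5} | {q12}.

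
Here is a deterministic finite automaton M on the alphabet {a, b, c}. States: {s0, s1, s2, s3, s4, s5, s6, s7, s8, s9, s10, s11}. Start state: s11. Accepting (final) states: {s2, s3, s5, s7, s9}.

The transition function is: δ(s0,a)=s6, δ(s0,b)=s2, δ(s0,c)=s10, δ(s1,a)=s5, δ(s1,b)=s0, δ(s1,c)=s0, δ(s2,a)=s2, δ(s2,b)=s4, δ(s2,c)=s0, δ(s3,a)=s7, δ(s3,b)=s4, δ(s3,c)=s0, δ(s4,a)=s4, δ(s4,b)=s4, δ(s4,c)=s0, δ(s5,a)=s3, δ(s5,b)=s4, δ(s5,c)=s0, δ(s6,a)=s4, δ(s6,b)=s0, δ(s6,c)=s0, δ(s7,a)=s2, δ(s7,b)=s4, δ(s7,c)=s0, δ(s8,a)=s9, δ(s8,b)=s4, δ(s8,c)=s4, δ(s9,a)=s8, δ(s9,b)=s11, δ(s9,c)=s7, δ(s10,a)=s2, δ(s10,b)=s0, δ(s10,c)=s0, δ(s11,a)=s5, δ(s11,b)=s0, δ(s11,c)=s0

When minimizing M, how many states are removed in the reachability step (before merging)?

3

No path from s11 leads to s1, s8, s9; the other 9 states are all reachable.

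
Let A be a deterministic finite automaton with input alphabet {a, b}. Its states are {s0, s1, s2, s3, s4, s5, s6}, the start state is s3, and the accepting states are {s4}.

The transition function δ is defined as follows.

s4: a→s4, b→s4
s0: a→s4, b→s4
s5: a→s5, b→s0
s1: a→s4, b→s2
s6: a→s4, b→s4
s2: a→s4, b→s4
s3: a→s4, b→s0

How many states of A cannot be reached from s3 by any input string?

4

Starting at s3 and following transitions, the reachable set is {s0, s3, s4}. That leaves s1, s2, s5, s6 unreachable — 4 in total.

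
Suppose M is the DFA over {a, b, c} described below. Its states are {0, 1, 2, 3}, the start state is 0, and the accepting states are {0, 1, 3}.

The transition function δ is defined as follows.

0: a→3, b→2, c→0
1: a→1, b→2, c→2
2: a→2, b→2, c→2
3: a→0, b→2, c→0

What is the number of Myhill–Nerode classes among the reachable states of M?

2

First remove the unreachable states {1}; 3 states remain.
P0 = {0,3} | {2}.
The partition is now stable with 2 blocks: {0,3} | {2}.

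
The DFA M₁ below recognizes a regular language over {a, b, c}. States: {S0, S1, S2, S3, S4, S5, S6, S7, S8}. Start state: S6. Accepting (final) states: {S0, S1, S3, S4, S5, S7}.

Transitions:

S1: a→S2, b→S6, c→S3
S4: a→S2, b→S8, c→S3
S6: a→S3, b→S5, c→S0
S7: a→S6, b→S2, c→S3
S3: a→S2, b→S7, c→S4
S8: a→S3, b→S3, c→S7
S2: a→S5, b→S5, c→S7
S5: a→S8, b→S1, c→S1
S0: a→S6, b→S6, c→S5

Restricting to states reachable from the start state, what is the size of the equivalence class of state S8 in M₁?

3

All states are reachable from the start state.
Initial partition by acceptance: {S0,S1,S3,S4,S5,S7} | {S2,S6,S8}.
Refine {S0,S1,S3,S4,S5,S7} on symbol b: members go to different blocks, giving {S0,S1,S4,S7} and {S3,S5}.
No further refinement is possible. Final partition (3 blocks): {S0,S1,S4,S7} | {S2,S6,S8} | {S3,S5}.
The equivalence class containing S8 is {S2,S6,S8}, of size 3.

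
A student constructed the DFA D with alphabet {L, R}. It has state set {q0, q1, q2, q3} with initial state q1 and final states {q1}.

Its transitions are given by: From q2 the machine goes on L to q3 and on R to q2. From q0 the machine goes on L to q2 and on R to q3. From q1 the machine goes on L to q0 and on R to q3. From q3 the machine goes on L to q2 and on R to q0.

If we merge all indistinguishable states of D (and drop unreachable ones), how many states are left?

Every state is reachable, so we keep all 4.
Initial partition by acceptance: {q1} | {q0,q2,q3}.
The partition is now stable with 2 blocks: {q1} | {q0,q2,q3}.

2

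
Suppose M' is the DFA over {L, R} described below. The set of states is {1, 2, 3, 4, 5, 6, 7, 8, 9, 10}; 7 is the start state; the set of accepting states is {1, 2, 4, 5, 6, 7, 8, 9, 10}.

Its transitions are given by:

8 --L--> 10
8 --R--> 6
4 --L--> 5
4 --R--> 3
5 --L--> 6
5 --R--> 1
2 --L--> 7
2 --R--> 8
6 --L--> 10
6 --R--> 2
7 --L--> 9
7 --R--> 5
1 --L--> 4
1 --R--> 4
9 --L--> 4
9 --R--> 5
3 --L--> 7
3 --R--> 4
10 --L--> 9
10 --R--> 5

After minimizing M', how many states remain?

7

Every state is reachable, so we keep all 10.
Start with accepting vs non-accepting: {1,2,4,5,6,7,8,9,10} | {3}.
On input R, block {1,2,4,5,6,7,8,9,10} splits into {1,2,5,6,7,8,9,10} and {4}.
On input L, block {1,2,5,6,7,8,9,10} splits into {2,5,6,7,8,10} and {1,9}.
Refine {2,5,6,7,8,10} on symbol L: members go to different blocks, giving {2,5,6,8} and {7,10}.
Refine {2,5,6,8} on symbol L: members go to different blocks, giving {2,6,8} and {5}.
Split {1,9} by δ(·,R) → {1} and {9}.
The partition is now stable with 7 blocks: {2,6,8} | {3} | {4} | {1} | {7,10} | {5} | {9}.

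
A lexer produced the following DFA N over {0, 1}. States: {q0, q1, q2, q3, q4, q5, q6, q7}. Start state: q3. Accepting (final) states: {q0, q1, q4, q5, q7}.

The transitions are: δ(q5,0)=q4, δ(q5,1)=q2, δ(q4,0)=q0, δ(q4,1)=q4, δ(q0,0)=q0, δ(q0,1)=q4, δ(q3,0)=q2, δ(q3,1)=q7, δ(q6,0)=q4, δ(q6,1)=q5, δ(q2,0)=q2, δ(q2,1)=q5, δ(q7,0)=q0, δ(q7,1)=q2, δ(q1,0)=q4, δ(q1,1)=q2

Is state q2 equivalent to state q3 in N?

First remove the unreachable states {q1,q6}; 6 states remain.
P0 = {q0,q4,q5,q7} | {q2,q3}.
Split {q0,q4,q5,q7} by δ(·,1) → {q0,q4} and {q5,q7}.
Stable partition: {q0,q4} | {q2,q3} | {q5,q7} — 3 equivalence classes.
q2 and q3 lie in the same block of the stable partition, so they are equivalent — no string distinguishes them.

Yes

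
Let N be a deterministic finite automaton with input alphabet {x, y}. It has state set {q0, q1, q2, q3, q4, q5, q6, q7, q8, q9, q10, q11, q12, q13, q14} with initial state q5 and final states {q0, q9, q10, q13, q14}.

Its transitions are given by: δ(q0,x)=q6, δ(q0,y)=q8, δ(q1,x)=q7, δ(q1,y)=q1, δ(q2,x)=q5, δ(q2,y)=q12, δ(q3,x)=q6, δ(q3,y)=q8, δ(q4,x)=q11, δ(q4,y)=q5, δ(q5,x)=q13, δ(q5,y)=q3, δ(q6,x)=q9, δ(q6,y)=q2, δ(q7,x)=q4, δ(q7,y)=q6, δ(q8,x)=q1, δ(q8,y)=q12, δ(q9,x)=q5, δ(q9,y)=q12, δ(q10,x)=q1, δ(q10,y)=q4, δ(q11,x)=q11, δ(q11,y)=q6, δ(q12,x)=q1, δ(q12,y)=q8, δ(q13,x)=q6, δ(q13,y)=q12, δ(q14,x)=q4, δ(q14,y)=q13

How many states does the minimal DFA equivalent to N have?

Reachable states from the start: {q1,q2,q3,q4,q5,q6,q7,q8,q9,q11,q12,q13}. Unreachable: {q0,q10,q14} — drop them.
Initial partition by acceptance: {q9,q13} | {q1,q2,q3,q4,q5,q6,q7,q8,q11,q12}.
On input x, block {q1,q2,q3,q4,q5,q6,q7,q8,q11,q12} splits into {q1,q2,q3,q4,q7,q8,q11,q12} and {q5,q6}.
Refine {q1,q2,q3,q4,q7,q8,q11,q12} on symbol x: members go to different blocks, giving {q1,q4,q7,q8,q11,q12} and {q2,q3}.
On input y, block {q1,q4,q7,q8,q11,q12} splits into {q1,q8,q12} and {q4,q7,q11}.
Refine {q1,q8,q12} on symbol x: members go to different blocks, giving {q8,q12} and {q1}.
The partition is now stable with 6 blocks: {q9,q13} | {q8,q12} | {q5,q6} | {q2,q3} | {q4,q7,q11} | {q1}.

6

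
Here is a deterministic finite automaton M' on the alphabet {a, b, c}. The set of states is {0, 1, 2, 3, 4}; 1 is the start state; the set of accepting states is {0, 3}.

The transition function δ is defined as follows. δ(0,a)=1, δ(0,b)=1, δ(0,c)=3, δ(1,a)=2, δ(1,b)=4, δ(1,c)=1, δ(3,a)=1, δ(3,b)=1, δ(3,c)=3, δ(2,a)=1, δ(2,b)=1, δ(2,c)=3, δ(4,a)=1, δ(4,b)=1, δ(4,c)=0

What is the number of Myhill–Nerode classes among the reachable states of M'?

3

Every state is reachable, so we keep all 5.
Initial partition by acceptance: {0,3} | {1,2,4}.
On input c, block {1,2,4} splits into {2,4} and {1}.
No further refinement is possible. Final partition (3 blocks): {0,3} | {2,4} | {1}.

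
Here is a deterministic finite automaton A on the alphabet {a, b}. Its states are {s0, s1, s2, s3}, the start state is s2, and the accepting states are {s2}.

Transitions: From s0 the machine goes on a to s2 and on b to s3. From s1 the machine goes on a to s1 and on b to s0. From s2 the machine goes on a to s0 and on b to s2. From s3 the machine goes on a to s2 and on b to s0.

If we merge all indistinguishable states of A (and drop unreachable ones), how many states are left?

2

Reachable states from the start: {s0,s2,s3}. Unreachable: {s1} — drop them.
Start with accepting vs non-accepting: {s2} | {s0,s3}.
The partition is now stable with 2 blocks: {s2} | {s0,s3}.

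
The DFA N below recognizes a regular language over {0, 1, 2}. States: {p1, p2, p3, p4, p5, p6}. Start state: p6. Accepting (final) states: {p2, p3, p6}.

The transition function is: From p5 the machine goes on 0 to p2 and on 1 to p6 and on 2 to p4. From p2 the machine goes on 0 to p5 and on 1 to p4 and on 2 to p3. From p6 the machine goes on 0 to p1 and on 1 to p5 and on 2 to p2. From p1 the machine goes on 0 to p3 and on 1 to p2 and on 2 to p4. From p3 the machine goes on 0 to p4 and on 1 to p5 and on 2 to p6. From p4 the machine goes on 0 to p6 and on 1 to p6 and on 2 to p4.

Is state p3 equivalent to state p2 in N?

P0 = {p2,p3,p6} | {p1,p4,p5}.
The partition is now stable with 2 blocks: {p2,p3,p6} | {p1,p4,p5}.
p3 and p2 lie in the same block of the stable partition, so they are equivalent — no string distinguishes them.

Yes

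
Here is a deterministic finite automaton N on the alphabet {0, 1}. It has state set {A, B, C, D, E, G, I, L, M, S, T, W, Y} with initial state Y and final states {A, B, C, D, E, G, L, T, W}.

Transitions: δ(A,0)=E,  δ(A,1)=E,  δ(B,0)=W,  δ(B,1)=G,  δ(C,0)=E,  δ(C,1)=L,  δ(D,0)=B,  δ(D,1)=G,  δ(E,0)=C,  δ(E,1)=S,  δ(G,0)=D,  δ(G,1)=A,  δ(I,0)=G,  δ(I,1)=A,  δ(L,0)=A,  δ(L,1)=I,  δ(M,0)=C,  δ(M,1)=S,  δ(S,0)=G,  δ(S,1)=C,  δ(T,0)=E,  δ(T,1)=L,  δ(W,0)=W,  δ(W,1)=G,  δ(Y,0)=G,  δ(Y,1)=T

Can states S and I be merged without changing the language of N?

Yes

First remove the unreachable states {M}; 12 states remain.
Start with accepting vs non-accepting: {A,B,C,D,E,G,L,T,W} | {I,S,Y}.
On input 1, block {A,B,C,D,E,G,L,T,W} splits into {A,B,C,D,G,T,W} and {E,L}.
Split {A,B,C,D,G,T,W} by δ(·,0) → {B,D,G,W} and {A,C,T}.
Split {B,D,G,W} by δ(·,1) → {B,D,W} and {G}.
The partition is now stable with 5 blocks: {B,D,W} | {I,S,Y} | {E,L} | {A,C,T} | {G}.
S and I lie in the same block of the stable partition, so they are equivalent — no string distinguishes them.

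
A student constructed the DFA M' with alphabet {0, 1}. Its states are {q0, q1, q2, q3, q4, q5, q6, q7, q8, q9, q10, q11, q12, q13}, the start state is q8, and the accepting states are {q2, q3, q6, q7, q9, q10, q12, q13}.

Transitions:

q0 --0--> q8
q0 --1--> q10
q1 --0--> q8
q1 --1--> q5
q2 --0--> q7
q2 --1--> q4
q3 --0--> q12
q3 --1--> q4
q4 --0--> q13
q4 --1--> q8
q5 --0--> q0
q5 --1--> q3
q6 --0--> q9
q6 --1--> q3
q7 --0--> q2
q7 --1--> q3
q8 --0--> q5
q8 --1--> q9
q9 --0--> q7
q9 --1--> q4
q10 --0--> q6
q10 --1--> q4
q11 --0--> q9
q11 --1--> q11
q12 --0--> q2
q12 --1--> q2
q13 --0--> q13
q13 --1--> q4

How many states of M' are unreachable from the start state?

Starting at q8 and following transitions, the reachable set is {q0, q2, q3, q4, q5, q6, q7, q8, q9, q10, q12, q13}. That leaves q1, q11 unreachable — 2 in total.

2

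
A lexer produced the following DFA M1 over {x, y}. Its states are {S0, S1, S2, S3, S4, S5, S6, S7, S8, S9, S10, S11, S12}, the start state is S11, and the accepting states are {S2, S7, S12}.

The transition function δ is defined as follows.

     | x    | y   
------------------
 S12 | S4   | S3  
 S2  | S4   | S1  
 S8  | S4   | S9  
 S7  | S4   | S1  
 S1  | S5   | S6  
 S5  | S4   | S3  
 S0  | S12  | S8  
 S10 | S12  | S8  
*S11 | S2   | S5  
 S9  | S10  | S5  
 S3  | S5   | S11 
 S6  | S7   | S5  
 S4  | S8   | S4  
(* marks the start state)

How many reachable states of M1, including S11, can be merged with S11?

2

Reachable states from the start: {S1,S2,S3,S4,S5,S6,S7,S8,S9,S10,S11,S12}. Unreachable: {S0} — drop them.
Initial partition by acceptance: {S2,S7,S12} | {S1,S3,S4,S5,S6,S8,S9,S10,S11}.
On input x, block {S1,S3,S4,S5,S6,S8,S9,S10,S11} splits into {S1,S3,S4,S5,S8,S9} and {S6,S10,S11}.
On input x, block {S1,S3,S4,S5,S8,S9} splits into {S1,S3,S4,S5,S8} and {S9}.
Split {S1,S3,S4,S5,S8} by δ(·,y) → {S1,S3} and {S4,S5} and {S8}.
On input y, block {S6,S10,S11} splits into {S6,S11} and {S10}.
On input x, block {S4,S5} splits into {S4} and {S5}.
No further refinement is possible. Final partition (8 blocks): {S2,S7,S12} | {S1,S3} | {S6,S11} | {S9} | {S4} | {S8} | {S10} | {S5}.
The equivalence class containing S11 is {S6,S11}, of size 2.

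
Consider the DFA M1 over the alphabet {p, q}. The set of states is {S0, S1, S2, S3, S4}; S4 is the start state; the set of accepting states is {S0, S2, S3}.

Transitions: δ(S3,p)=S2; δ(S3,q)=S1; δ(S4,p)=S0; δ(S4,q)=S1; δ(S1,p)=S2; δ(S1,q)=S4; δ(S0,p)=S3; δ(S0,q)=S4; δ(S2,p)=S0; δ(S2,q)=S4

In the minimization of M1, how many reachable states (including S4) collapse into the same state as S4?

2

All states are reachable from the start state.
P0 = {S0,S2,S3} | {S1,S4}.
Stable partition: {S0,S2,S3} | {S1,S4} — 2 equivalence classes.
State S4 belongs to the block {S1,S4}, which has 2 states.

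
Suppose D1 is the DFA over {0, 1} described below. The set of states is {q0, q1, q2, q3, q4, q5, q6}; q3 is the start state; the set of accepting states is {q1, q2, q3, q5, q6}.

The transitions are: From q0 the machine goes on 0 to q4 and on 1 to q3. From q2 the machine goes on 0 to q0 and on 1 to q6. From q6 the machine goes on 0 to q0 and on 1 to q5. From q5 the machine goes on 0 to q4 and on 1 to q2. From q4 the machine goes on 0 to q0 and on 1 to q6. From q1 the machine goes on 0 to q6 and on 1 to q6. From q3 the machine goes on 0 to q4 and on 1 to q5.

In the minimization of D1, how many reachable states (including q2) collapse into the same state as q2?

States {q1} cannot be reached from the start state, so discard them.
Initial partition by acceptance: {q2,q3,q5,q6} | {q0,q4}.
No further refinement is possible. Final partition (2 blocks): {q2,q3,q5,q6} | {q0,q4}.
The equivalence class containing q2 is {q2,q3,q5,q6}, of size 4.

4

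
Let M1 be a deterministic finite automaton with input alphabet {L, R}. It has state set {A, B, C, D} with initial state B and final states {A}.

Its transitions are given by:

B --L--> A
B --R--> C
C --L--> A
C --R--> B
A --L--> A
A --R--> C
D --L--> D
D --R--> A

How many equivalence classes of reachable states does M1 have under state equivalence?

First remove the unreachable states {D}; 3 states remain.
Start with accepting vs non-accepting: {A} | {B,C}.
Stable partition: {A} | {B,C} — 2 equivalence classes.

2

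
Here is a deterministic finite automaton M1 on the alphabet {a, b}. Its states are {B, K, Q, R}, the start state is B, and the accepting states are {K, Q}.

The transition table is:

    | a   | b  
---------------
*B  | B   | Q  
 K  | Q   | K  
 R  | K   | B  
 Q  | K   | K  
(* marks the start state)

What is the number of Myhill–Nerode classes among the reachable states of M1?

2

States {R} cannot be reached from the start state, so discard them.
P0 = {K,Q} | {B}.
Stable partition: {K,Q} | {B} — 2 equivalence classes.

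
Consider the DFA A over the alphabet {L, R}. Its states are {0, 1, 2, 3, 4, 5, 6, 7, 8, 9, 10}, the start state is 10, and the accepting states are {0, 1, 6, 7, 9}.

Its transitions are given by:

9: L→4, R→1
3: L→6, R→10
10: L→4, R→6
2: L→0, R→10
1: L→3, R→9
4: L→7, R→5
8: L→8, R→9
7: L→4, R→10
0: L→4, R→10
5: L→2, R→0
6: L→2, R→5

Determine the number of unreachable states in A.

BFS from 10 reaches {0, 2, 4, 5, 6, 7, 10}; the 4 state(s) 1, 3, 8, 9 are never visited.

4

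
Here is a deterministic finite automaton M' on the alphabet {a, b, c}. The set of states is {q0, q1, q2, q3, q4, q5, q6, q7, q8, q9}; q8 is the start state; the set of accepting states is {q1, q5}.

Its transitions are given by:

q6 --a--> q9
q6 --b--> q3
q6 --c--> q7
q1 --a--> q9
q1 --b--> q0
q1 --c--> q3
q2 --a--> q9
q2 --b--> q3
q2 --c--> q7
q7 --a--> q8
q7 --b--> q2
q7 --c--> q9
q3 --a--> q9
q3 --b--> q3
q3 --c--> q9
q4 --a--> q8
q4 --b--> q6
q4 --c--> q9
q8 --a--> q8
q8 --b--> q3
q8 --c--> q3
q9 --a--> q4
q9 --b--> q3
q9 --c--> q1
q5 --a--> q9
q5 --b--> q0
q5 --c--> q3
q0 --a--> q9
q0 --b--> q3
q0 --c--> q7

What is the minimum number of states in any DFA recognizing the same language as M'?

Reachable states from the start: {q0,q1,q2,q3,q4,q6,q7,q8,q9}. Unreachable: {q5} — drop them.
P0 = {q1} | {q0,q2,q3,q4,q6,q7,q8,q9}.
Split {q0,q2,q3,q4,q6,q7,q8,q9} by δ(·,c) → {q0,q2,q3,q4,q6,q7,q8} and {q9}.
Split {q0,q2,q3,q4,q6,q7,q8} by δ(·,a) → {q0,q2,q3,q6} and {q4,q7,q8}.
On input c, block {q0,q2,q3,q6} splits into {q0,q2,q6} and {q3}.
Split {q4,q7,q8} by δ(·,b) → {q4,q7} and {q8}.
Stable partition: {q1} | {q0,q2,q6} | {q9} | {q4,q7} | {q3} | {q8} — 6 equivalence classes.

6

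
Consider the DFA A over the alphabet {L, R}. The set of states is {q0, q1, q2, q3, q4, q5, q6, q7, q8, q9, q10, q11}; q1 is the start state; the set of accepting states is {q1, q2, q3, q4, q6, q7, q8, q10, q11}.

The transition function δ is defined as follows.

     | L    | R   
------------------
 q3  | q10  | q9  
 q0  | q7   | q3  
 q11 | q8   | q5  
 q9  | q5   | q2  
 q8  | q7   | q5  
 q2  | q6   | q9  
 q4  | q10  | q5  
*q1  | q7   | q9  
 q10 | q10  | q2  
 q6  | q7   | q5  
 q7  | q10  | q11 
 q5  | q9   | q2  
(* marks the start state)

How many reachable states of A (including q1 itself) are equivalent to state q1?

3

Reachable states from the start: {q1,q2,q5,q6,q7,q8,q9,q10,q11}. Unreachable: {q0,q3,q4} — drop them.
Initial partition by acceptance: {q1,q2,q6,q7,q8,q10,q11} | {q5,q9}.
On input R, block {q1,q2,q6,q7,q8,q10,q11} splits into {q1,q2,q6,q8,q11} and {q7,q10}.
Refine {q1,q2,q6,q8,q11} on symbol L: members go to different blocks, giving {q1,q6,q8} and {q2,q11}.
Stable partition: {q1,q6,q8} | {q5,q9} | {q7,q10} | {q2,q11} — 4 equivalence classes.
State q1 belongs to the block {q1,q6,q8}, which has 3 states.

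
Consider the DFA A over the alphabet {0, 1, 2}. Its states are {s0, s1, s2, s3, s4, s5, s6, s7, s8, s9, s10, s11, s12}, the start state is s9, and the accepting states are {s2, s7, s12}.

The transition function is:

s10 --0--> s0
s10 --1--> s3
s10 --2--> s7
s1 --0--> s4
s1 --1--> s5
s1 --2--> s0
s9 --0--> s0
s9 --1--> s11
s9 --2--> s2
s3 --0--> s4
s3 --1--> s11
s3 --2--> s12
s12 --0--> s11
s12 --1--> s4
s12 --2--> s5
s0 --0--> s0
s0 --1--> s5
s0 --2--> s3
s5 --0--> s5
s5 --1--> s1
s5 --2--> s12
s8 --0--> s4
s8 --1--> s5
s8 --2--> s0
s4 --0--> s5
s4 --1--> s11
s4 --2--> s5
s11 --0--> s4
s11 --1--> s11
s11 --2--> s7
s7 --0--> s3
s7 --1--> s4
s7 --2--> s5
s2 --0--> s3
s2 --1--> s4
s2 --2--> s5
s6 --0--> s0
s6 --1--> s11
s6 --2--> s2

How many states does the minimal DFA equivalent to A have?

First remove the unreachable states {s6,s8,s10}; 10 states remain.
P0 = {s2,s7,s12} | {s0,s1,s3,s4,s5,s9,s11}.
On input 2, block {s0,s1,s3,s4,s5,s9,s11} splits into {s3,s5,s9,s11} and {s0,s1,s4}.
Refine {s3,s5,s9,s11} on symbol 0: members go to different blocks, giving {s3,s9,s11} and {s5}.
Refine {s0,s1,s4} on symbol 0: members go to different blocks, giving {s0,s1} and {s4}.
Split {s3,s9,s11} by δ(·,0) → {s3,s11} and {s9}.
On input 0, block {s0,s1} splits into {s0} and {s1}.
The partition is now stable with 7 blocks: {s2,s7,s12} | {s3,s11} | {s0} | {s5} | {s4} | {s9} | {s1}.

7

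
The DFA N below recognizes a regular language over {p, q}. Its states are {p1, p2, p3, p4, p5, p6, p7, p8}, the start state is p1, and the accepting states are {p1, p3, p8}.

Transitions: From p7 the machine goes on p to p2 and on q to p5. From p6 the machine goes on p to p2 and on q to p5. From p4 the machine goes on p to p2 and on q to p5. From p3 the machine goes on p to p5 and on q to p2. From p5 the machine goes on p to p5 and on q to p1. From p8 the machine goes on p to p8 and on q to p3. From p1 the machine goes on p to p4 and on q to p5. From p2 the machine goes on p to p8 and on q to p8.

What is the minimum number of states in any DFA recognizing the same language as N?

Reachable states from the start: {p1,p2,p3,p4,p5,p8}. Unreachable: {p6,p7} — drop them.
Initial partition by acceptance: {p1,p3,p8} | {p2,p4,p5}.
On input p, block {p1,p3,p8} splits into {p1,p3} and {p8}.
Split {p2,p4,p5} by δ(·,p) → {p4,p5} and {p2}.
Refine {p1,p3} on symbol q: members go to different blocks, giving {p1} and {p3}.
Split {p4,p5} by δ(·,p) → {p4} and {p5}.
The partition is now stable with 6 blocks: {p1} | {p4} | {p8} | {p2} | {p3} | {p5}.

6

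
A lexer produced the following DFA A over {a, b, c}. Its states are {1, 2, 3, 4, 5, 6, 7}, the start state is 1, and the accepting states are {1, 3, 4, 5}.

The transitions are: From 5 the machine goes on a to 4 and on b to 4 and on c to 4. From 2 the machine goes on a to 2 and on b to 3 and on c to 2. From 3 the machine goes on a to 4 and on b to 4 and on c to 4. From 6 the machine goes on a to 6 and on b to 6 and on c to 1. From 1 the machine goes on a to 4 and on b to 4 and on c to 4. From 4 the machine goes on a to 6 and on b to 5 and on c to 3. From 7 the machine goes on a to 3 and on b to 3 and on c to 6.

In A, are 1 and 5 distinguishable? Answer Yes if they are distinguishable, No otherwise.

No

Reachable states from the start: {1,3,4,5,6}. Unreachable: {2,7} — drop them.
Initial partition by acceptance: {1,3,4,5} | {6}.
Refine {1,3,4,5} on symbol a: members go to different blocks, giving {1,3,5} and {4}.
The partition is now stable with 3 blocks: {1,3,5} | {6} | {4}.
1 and 5 lie in the same block of the stable partition, so they are equivalent — no string distinguishes them.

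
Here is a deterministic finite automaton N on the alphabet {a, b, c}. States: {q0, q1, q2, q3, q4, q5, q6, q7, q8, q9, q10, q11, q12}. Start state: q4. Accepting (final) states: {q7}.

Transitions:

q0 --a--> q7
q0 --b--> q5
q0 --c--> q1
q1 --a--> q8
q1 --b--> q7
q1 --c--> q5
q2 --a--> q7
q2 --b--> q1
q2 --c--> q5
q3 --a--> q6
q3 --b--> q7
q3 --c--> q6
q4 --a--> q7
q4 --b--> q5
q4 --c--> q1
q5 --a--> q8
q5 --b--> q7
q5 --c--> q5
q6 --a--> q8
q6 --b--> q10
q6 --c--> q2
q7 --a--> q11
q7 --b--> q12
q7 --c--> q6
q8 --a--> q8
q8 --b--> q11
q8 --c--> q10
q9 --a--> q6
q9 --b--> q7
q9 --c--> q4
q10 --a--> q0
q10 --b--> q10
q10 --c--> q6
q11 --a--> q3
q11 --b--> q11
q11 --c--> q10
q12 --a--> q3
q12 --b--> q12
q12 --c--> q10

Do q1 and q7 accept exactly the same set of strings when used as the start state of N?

States {q9} cannot be reached from the start state, so discard them.
Start with accepting vs non-accepting: {q7} | {q0,q1,q2,q3,q4,q5,q6,q8,q10,q11,q12}.
Refine {q0,q1,q2,q3,q4,q5,q6,q8,q10,q11,q12} on symbol a: members go to different blocks, giving {q1,q3,q5,q6,q8,q10,q11,q12} and {q0,q2,q4}.
Split {q1,q3,q5,q6,q8,q10,q11,q12} by δ(·,a) → {q1,q3,q5,q6,q8,q11,q12} and {q10}.
Split {q1,q3,q5,q6,q8,q11,q12} by δ(·,b) → {q1,q3,q5} and {q8,q11,q12} and {q6}.
Split {q1,q3,q5} by δ(·,a) → {q1,q5} and {q3}.
Split {q8,q11,q12} by δ(·,a) → {q11,q12} and {q8}.
Stable partition: {q7} | {q1,q5} | {q0,q2,q4} | {q10} | {q11,q12} | {q6} | {q3} | {q8} — 8 equivalence classes.
q1 and q7 end up in different blocks, so they are distinguishable. For instance, the string 'ε' is accepted from only q7.

No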